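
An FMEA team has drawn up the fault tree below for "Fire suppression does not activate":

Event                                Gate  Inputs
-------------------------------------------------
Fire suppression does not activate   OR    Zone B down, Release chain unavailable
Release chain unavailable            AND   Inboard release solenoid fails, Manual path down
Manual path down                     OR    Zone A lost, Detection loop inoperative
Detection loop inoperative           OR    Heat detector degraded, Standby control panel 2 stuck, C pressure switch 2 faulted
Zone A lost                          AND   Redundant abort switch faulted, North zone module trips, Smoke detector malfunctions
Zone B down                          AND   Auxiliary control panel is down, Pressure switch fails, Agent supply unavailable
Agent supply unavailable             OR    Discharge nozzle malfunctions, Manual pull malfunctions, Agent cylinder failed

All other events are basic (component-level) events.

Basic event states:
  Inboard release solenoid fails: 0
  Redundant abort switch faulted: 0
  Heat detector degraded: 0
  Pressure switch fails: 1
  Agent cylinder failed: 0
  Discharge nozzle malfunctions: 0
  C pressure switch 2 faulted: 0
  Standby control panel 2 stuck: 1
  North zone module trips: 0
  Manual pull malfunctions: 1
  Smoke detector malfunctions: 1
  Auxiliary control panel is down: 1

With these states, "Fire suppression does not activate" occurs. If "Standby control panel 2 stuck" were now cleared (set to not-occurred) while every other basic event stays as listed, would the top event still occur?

Yes

Counterfactual: set "Standby control panel 2 stuck" to not occurred.
Agent supply unavailable [OR]: Discharge nozzle malfunctions=not, Manual pull malfunctions=occurs, Agent cylinder failed=not → at least one input occurs → occurs.
Zone B down [AND]: Auxiliary control panel is down=occurs, Pressure switch fails=occurs, Agent supply unavailable=occurs → all inputs occur → occurs.
Zone A lost [AND]: Redundant abort switch faulted=not, North zone module trips=not, Smoke detector malfunctions=occurs → not all inputs occur → does not occur.
Detection loop inoperative [OR]: Heat detector degraded=not, Standby control panel 2 stuck=not, C pressure switch 2 faulted=not → no input occurs → does not occur.
Manual path down [OR]: Zone A lost=not, Detection loop inoperative=not → no input occurs → does not occur.
Release chain unavailable [AND]: Inboard release solenoid fails=not, Manual path down=not → not all inputs occur → does not occur.
Fire suppression does not activate [OR]: Zone B down=occurs, Release chain unavailable=not → at least one input occurs → occurs.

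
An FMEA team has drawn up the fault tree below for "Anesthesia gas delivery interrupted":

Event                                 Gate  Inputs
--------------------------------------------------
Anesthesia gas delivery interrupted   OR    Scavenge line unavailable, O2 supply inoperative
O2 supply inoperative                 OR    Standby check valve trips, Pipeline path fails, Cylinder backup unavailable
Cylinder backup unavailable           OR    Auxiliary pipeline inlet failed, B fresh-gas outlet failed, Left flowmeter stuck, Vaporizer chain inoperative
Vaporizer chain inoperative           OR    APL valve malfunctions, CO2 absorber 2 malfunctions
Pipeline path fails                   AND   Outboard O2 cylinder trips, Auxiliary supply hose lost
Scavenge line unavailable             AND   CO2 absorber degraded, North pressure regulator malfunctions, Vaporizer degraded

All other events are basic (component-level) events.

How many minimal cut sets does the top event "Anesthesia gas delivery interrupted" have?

8

Scavenge line unavailable [AND]: one cut set from each child combined → 1 × 1 × 1 = 1 cut set(s).
Pipeline path fails [AND]: one cut set from each child combined → 1 × 1 = 1 cut set(s).
Vaporizer chain inoperative [OR]: union of children's cut sets → 2 cut set(s).
Cylinder backup unavailable [OR]: union of children's cut sets → 5 cut set(s).
O2 supply inoperative [OR]: union of children's cut sets → 7 cut set(s).
Anesthesia gas delivery interrupted [OR]: union of children's cut sets → 8 cut set(s).
Minimal cut sets: {CO2 absorber degraded, North pressure regulator malfunctions, Vaporizer degraded}; {Standby check valve trips}; {Auxiliary supply hose lost, Outboard O2 cylinder trips}; {Auxiliary pipeline inlet failed}; {B fresh-gas outlet failed}; {Left flowmeter stuck}; {APL valve malfunctions}; {CO2 absorber 2 malfunctions}.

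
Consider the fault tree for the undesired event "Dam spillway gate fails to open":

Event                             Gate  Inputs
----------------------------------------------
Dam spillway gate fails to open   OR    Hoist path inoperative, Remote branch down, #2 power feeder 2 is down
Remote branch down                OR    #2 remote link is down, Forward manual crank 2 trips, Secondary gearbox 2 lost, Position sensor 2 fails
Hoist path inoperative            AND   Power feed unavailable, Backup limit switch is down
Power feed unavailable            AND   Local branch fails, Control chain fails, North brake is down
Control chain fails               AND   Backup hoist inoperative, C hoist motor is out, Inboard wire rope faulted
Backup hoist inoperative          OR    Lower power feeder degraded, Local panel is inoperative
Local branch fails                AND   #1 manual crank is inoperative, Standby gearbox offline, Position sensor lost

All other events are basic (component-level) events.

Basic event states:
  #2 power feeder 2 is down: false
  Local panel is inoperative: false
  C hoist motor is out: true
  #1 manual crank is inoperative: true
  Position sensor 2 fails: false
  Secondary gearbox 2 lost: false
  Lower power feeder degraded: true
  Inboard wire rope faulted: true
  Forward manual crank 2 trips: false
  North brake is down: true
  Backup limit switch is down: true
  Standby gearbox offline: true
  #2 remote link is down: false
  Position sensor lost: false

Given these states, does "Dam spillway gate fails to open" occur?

No

Local branch fails [AND]: #1 manual crank is inoperative=occurs, Standby gearbox offline=occurs, Position sensor lost=not → not all inputs occur → does not occur.
Backup hoist inoperative [OR]: Lower power feeder degraded=occurs, Local panel is inoperative=not → at least one input occurs → occurs.
Control chain fails [AND]: Backup hoist inoperative=occurs, C hoist motor is out=occurs, Inboard wire rope faulted=occurs → all inputs occur → occurs.
Power feed unavailable [AND]: Local branch fails=not, Control chain fails=occurs, North brake is down=occurs → not all inputs occur → does not occur.
Hoist path inoperative [AND]: Power feed unavailable=not, Backup limit switch is down=occurs → not all inputs occur → does not occur.
Remote branch down [OR]: #2 remote link is down=not, Forward manual crank 2 trips=not, Secondary gearbox 2 lost=not, Position sensor 2 fails=not → no input occurs → does not occur.
Dam spillway gate fails to open [OR]: Hoist path inoperative=not, Remote branch down=not, #2 power feeder 2 is down=not → no input occurs → does not occur.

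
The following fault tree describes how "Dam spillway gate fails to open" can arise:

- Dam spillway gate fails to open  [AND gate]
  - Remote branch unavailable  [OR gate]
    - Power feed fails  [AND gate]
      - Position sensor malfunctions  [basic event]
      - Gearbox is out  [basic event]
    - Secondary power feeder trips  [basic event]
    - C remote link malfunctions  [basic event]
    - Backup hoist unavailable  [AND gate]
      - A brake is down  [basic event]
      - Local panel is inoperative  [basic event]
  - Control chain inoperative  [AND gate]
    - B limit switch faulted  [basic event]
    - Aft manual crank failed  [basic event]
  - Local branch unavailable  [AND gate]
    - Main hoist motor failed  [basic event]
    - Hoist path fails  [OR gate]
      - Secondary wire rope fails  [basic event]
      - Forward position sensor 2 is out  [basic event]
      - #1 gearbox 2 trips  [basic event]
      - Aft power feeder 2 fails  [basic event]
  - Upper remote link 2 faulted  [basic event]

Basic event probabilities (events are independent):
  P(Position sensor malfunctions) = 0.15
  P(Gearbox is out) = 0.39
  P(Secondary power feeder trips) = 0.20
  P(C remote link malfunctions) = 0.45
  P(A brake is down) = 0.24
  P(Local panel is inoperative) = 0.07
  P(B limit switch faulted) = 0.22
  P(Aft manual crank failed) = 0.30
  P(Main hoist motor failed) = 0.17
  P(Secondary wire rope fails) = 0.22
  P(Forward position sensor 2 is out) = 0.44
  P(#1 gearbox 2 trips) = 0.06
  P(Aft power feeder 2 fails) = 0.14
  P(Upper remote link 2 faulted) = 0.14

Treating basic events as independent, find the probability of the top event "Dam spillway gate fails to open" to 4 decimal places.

P(Power feed fails) [AND] = 0.15 × 0.39 = 0.058500
P(Backup hoist unavailable) [AND] = 0.24 × 0.07 = 0.016800
P(Remote branch unavailable) [OR] = 1 − (1−0.058500) × (1−0.20) × (1−0.45) × (1−0.016800) = 0.592700
P(Control chain inoperative) [AND] = 0.22 × 0.30 = 0.066000
P(Hoist path fails) [OR] = 1 − (1−0.22) × (1−0.44) × (1−0.06) × (1−0.14) = 0.646891
P(Local branch unavailable) [AND] = 0.17 × 0.646891 = 0.109971
P(Dam spillway gate fails to open) [AND] = 0.592700 × 0.066000 × 0.109971 × 0.14 = 0.000602
Rounded to 4 decimal places: P(Dam spillway gate fails to open) ≈ 0.0006.

0.0006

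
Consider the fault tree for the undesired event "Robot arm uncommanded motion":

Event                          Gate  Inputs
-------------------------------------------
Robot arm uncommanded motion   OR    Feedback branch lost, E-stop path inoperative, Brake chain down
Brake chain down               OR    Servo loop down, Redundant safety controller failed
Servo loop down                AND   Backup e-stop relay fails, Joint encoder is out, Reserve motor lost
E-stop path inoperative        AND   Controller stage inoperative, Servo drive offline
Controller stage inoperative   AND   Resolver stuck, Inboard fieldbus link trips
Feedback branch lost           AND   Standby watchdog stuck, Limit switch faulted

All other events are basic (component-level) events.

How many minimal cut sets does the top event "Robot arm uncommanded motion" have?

Feedback branch lost [AND]: one cut set from each child combined → 1 × 1 = 1 cut set(s).
Controller stage inoperative [AND]: one cut set from each child combined → 1 × 1 = 1 cut set(s).
E-stop path inoperative [AND]: one cut set from each child combined → 1 × 1 = 1 cut set(s).
Servo loop down [AND]: one cut set from each child combined → 1 × 1 × 1 = 1 cut set(s).
Brake chain down [OR]: union of children's cut sets → 2 cut set(s).
Robot arm uncommanded motion [OR]: union of children's cut sets → 4 cut set(s).
Minimal cut sets: {Limit switch faulted, Standby watchdog stuck}; {Inboard fieldbus link trips, Resolver stuck, Servo drive offline}; {Backup e-stop relay fails, Joint encoder is out, Reserve motor lost}; {Redundant safety controller failed}.

4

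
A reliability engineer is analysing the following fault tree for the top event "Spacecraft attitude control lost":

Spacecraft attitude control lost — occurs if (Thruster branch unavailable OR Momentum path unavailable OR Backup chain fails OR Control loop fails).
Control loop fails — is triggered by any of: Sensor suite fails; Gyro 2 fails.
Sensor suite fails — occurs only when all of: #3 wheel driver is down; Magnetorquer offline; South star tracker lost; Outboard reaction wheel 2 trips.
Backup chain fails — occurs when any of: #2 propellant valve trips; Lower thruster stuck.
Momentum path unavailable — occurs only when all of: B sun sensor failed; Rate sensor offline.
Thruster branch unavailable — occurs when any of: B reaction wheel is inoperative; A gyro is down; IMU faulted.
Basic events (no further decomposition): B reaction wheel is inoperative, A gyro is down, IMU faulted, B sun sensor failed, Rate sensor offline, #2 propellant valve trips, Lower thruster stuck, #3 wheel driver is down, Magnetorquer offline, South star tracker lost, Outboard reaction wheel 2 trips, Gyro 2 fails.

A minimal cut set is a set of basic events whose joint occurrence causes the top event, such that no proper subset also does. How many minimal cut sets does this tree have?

8

Thruster branch unavailable [OR]: union of children's cut sets → 3 cut set(s).
Momentum path unavailable [AND]: one cut set from each child combined → 1 × 1 = 1 cut set(s).
Backup chain fails [OR]: union of children's cut sets → 2 cut set(s).
Sensor suite fails [AND]: one cut set from each child combined → 1 × 1 × 1 × 1 = 1 cut set(s).
Control loop fails [OR]: union of children's cut sets → 2 cut set(s).
Spacecraft attitude control lost [OR]: union of children's cut sets → 8 cut set(s).
Minimal cut sets: {B reaction wheel is inoperative}; {A gyro is down}; {IMU faulted}; {B sun sensor failed, Rate sensor offline}; {#2 propellant valve trips}; {Lower thruster stuck}; {#3 wheel driver is down, Magnetorquer offline, Outboard reaction wheel 2 trips, South star tracker lost}; {Gyro 2 fails}.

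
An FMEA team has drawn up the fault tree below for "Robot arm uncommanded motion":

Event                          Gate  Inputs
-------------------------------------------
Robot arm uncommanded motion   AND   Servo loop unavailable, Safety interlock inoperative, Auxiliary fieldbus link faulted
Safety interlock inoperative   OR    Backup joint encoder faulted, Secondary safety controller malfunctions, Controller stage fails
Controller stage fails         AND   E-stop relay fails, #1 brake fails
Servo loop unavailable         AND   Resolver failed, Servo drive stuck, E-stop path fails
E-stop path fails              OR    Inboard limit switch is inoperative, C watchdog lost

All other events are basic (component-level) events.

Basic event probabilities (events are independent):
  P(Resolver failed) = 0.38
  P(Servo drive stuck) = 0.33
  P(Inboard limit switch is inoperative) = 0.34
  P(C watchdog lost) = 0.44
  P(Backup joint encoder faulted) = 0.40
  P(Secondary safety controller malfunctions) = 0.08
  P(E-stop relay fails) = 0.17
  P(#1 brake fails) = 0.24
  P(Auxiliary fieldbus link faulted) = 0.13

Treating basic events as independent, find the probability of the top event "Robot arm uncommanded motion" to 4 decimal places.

0.0048

P(E-stop path fails) [OR] = 1 − (1−0.34) × (1−0.44) = 0.630400
P(Servo loop unavailable) [AND] = 0.38 × 0.33 × 0.630400 = 0.079052
P(Controller stage fails) [AND] = 0.17 × 0.24 = 0.040800
P(Safety interlock inoperative) [OR] = 1 − (1−0.40) × (1−0.08) × (1−0.040800) = 0.470522
P(Robot arm uncommanded motion) [AND] = 0.079052 × 0.470522 × 0.13 = 0.004835
Rounded to 4 decimal places: P(Robot arm uncommanded motion) ≈ 0.0048.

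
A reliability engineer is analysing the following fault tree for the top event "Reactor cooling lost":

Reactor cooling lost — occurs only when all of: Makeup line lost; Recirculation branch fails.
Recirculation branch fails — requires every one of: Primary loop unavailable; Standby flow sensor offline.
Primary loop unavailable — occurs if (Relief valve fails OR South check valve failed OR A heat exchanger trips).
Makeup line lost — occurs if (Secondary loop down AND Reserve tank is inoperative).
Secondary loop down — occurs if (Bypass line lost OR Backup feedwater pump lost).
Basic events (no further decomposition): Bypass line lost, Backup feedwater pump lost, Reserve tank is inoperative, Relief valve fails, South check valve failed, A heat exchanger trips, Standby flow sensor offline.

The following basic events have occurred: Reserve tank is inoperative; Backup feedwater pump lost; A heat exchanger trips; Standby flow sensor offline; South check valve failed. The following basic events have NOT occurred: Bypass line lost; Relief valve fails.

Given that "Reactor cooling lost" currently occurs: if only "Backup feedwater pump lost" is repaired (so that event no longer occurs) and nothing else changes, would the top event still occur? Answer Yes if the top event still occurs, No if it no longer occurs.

No

Counterfactual: set "Backup feedwater pump lost" to not occurred.
Secondary loop down [OR]: Bypass line lost=not, Backup feedwater pump lost=not → no input occurs → does not occur.
Makeup line lost [AND]: Secondary loop down=not, Reserve tank is inoperative=occurs → not all inputs occur → does not occur.
Primary loop unavailable [OR]: Relief valve fails=not, South check valve failed=occurs, A heat exchanger trips=occurs → at least one input occurs → occurs.
Recirculation branch fails [AND]: Primary loop unavailable=occurs, Standby flow sensor offline=occurs → all inputs occur → occurs.
Reactor cooling lost [AND]: Makeup line lost=not, Recirculation branch fails=occurs → not all inputs occur → does not occur.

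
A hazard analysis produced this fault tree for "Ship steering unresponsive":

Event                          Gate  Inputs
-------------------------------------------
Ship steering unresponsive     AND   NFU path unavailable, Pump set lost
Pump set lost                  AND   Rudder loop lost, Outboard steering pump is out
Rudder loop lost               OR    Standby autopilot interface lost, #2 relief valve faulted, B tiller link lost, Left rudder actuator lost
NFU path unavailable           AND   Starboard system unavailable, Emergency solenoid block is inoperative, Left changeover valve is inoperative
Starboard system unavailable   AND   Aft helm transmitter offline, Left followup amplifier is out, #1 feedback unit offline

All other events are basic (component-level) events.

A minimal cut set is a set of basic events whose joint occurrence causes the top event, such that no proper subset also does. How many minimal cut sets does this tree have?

4

Starboard system unavailable [AND]: one cut set from each child combined → 1 × 1 × 1 = 1 cut set(s).
NFU path unavailable [AND]: one cut set from each child combined → 1 × 1 × 1 = 1 cut set(s).
Rudder loop lost [OR]: union of children's cut sets → 4 cut set(s).
Pump set lost [AND]: one cut set from each child combined → 4 × 1 = 4 cut set(s).
Ship steering unresponsive [AND]: one cut set from each child combined → 1 × 4 = 4 cut set(s).
Minimal cut sets: {#1 feedback unit offline, Aft helm transmitter offline, Emergency solenoid block is inoperative, Left changeover valve is inoperative, Left followup amplifier is out, Outboard steering pump is out, Standby autopilot interface lost}; {#1 feedback unit offline, #2 relief valve faulted, Aft helm transmitter offline, Emergency solenoid block is inoperative, Left changeover valve is inoperative, Left followup amplifier is out, Outboard steering pump is out}; {#1 feedback unit offline, Aft helm transmitter offline, B tiller link lost, Emergency solenoid block is inoperative, Left changeover valve is inoperative, Left followup amplifier is out, Outboard steering pump is out}; {#1 feedback unit offline, Aft helm transmitter offline, Emergency solenoid block is inoperative, Left changeover valve is inoperative, Left followup amplifier is out, Left rudder actuator lost, Outboard steering pump is out}.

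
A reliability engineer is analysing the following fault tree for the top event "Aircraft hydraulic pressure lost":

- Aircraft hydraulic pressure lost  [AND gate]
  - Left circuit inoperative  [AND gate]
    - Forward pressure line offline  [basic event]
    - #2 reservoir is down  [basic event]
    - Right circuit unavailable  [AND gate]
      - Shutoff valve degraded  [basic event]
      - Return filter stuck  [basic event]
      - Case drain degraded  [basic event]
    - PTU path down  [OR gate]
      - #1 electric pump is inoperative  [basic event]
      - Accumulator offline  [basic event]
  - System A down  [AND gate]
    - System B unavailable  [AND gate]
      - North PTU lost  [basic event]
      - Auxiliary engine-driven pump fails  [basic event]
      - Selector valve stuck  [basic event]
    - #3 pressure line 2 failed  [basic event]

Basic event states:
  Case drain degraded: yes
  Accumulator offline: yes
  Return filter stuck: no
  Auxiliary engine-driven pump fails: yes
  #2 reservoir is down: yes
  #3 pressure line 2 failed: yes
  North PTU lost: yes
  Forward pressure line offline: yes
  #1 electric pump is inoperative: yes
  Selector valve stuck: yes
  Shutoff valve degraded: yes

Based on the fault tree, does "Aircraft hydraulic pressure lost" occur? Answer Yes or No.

No

Right circuit unavailable [AND]: Shutoff valve degraded=occurs, Return filter stuck=not, Case drain degraded=occurs → not all inputs occur → does not occur.
PTU path down [OR]: #1 electric pump is inoperative=occurs, Accumulator offline=occurs → at least one input occurs → occurs.
Left circuit inoperative [AND]: Forward pressure line offline=occurs, #2 reservoir is down=occurs, Right circuit unavailable=not, PTU path down=occurs → not all inputs occur → does not occur.
System B unavailable [AND]: North PTU lost=occurs, Auxiliary engine-driven pump fails=occurs, Selector valve stuck=occurs → all inputs occur → occurs.
System A down [AND]: System B unavailable=occurs, #3 pressure line 2 failed=occurs → all inputs occur → occurs.
Aircraft hydraulic pressure lost [AND]: Left circuit inoperative=not, System A down=occurs → not all inputs occur → does not occur.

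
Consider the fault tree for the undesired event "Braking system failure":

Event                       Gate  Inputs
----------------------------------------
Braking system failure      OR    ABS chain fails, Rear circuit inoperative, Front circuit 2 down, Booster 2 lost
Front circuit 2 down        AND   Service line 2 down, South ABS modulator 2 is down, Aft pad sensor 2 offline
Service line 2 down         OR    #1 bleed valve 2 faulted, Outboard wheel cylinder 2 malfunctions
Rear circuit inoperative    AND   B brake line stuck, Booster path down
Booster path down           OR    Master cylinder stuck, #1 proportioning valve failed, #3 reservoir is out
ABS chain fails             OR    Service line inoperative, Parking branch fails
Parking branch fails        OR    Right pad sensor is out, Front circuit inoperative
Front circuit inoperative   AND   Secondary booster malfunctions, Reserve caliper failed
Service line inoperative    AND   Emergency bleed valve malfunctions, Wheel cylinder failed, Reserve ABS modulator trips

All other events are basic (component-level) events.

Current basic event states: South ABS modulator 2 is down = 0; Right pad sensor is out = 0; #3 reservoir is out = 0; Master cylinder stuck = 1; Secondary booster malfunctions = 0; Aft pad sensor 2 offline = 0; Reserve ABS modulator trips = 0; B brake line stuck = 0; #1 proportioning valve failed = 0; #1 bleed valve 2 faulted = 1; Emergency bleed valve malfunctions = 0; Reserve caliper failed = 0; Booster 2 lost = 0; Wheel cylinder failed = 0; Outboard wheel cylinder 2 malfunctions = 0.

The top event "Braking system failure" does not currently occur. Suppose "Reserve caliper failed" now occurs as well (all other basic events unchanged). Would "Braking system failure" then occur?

No

Counterfactual: set "Reserve caliper failed" to occurred.
Service line inoperative [AND]: Emergency bleed valve malfunctions=not, Wheel cylinder failed=not, Reserve ABS modulator trips=not → not all inputs occur → does not occur.
Front circuit inoperative [AND]: Secondary booster malfunctions=not, Reserve caliper failed=occurs → not all inputs occur → does not occur.
Parking branch fails [OR]: Right pad sensor is out=not, Front circuit inoperative=not → no input occurs → does not occur.
ABS chain fails [OR]: Service line inoperative=not, Parking branch fails=not → no input occurs → does not occur.
Booster path down [OR]: Master cylinder stuck=occurs, #1 proportioning valve failed=not, #3 reservoir is out=not → at least one input occurs → occurs.
Rear circuit inoperative [AND]: B brake line stuck=not, Booster path down=occurs → not all inputs occur → does not occur.
Service line 2 down [OR]: #1 bleed valve 2 faulted=occurs, Outboard wheel cylinder 2 malfunctions=not → at least one input occurs → occurs.
Front circuit 2 down [AND]: Service line 2 down=occurs, South ABS modulator 2 is down=not, Aft pad sensor 2 offline=not → not all inputs occur → does not occur.
Braking system failure [OR]: ABS chain fails=not, Rear circuit inoperative=not, Front circuit 2 down=not, Booster 2 lost=not → no input occurs → does not occur.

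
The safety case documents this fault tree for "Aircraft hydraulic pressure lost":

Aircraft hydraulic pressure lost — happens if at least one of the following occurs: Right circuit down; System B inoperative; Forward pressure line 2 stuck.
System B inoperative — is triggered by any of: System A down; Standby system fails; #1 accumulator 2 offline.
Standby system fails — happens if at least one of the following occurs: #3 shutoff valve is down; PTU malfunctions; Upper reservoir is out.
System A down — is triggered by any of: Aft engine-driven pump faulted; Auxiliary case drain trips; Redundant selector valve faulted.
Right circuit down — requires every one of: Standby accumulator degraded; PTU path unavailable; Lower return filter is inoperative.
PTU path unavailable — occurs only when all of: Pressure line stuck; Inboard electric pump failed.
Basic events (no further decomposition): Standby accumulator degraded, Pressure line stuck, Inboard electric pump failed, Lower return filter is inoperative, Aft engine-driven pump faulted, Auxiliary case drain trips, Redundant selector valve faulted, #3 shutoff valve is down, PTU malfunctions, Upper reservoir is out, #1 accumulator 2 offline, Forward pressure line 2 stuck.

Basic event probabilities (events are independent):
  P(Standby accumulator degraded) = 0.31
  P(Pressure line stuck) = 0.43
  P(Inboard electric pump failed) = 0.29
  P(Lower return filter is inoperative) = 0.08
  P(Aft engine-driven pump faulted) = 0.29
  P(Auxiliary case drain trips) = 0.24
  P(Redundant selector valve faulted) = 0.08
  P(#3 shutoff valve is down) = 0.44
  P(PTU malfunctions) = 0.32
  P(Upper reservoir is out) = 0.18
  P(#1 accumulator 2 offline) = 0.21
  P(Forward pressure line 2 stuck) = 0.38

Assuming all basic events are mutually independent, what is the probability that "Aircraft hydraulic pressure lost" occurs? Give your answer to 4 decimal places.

0.9243

P(PTU path unavailable) [AND] = 0.43 × 0.29 = 0.124700
P(Right circuit down) [AND] = 0.31 × 0.124700 × 0.08 = 0.003093
P(System A down) [OR] = 1 − (1−0.29) × (1−0.24) × (1−0.08) = 0.503568
P(Standby system fails) [OR] = 1 − (1−0.44) × (1−0.32) × (1−0.18) = 0.687744
P(System B inoperative) [OR] = 1 − (1−0.503568) × (1−0.687744) × (1−0.21) = 0.877539
P(Aircraft hydraulic pressure lost) [OR] = 1 − (1−0.003093) × (1−0.877539) × (1−0.38) = 0.924309
Rounded to 4 decimal places: P(Aircraft hydraulic pressure lost) ≈ 0.9243.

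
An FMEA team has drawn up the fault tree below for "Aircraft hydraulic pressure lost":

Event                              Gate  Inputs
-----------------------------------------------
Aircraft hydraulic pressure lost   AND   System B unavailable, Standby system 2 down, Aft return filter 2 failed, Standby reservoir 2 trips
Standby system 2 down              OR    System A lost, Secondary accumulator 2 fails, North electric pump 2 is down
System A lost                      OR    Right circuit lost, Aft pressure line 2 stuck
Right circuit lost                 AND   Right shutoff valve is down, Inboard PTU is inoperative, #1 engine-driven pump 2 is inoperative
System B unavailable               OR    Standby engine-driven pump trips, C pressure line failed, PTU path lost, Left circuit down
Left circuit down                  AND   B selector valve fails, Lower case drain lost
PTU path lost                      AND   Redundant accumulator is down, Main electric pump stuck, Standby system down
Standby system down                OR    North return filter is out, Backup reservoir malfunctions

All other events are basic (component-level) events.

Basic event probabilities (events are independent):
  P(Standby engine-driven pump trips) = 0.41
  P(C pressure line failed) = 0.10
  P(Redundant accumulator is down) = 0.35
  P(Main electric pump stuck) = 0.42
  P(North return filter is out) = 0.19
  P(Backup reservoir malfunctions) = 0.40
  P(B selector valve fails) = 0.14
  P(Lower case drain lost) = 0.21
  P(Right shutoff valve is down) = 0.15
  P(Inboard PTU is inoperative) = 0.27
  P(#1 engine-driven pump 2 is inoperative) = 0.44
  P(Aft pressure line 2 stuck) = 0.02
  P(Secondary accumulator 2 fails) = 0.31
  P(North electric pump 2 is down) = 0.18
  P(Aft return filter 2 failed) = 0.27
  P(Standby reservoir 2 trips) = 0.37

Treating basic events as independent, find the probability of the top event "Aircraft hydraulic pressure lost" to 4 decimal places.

0.0238

P(Standby system down) [OR] = 1 − (1−0.19) × (1−0.40) = 0.514000
P(PTU path lost) [AND] = 0.35 × 0.42 × 0.514000 = 0.075558
P(Left circuit down) [AND] = 0.14 × 0.21 = 0.029400
P(System B unavailable) [OR] = 1 − (1−0.41) × (1−0.10) × (1−0.075558) × (1−0.029400) = 0.523553
P(Right circuit lost) [AND] = 0.15 × 0.27 × 0.44 = 0.017820
P(System A lost) [OR] = 1 − (1−0.017820) × (1−0.02) = 0.037464
P(Standby system 2 down) [OR] = 1 − (1−0.037464) × (1−0.31) × (1−0.18) = 0.455397
P(Aircraft hydraulic pressure lost) [AND] = 0.523553 × 0.455397 × 0.27 × 0.37 = 0.023819
Rounded to 4 decimal places: P(Aircraft hydraulic pressure lost) ≈ 0.0238.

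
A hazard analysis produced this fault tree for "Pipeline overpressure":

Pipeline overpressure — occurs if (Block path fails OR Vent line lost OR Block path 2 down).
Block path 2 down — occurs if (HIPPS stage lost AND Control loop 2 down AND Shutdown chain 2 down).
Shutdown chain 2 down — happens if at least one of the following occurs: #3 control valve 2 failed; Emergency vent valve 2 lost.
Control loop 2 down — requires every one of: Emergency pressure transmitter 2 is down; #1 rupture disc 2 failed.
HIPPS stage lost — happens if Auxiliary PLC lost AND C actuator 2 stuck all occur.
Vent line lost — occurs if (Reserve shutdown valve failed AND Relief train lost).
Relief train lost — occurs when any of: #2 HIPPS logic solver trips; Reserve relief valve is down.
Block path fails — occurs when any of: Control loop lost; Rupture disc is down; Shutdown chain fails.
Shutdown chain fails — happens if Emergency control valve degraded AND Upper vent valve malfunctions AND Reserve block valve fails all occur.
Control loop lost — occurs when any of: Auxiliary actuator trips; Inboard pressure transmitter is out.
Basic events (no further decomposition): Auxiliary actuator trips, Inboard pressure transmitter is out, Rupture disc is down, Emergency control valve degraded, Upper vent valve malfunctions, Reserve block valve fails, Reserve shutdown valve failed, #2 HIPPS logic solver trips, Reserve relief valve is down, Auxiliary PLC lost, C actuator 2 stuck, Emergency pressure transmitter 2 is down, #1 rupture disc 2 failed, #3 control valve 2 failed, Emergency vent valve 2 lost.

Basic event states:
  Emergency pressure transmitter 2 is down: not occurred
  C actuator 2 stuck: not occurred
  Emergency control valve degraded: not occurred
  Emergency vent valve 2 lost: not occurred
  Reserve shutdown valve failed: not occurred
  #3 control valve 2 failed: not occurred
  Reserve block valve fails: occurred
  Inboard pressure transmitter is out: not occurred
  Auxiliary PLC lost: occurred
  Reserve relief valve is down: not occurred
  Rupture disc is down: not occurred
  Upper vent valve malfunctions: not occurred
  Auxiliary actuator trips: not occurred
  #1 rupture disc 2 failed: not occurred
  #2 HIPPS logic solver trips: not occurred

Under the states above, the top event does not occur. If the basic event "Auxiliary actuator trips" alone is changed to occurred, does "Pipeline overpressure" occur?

Yes

Counterfactual: set "Auxiliary actuator trips" to occurred.
Control loop lost [OR]: Auxiliary actuator trips=occurs, Inboard pressure transmitter is out=not → at least one input occurs → occurs.
Shutdown chain fails [AND]: Emergency control valve degraded=not, Upper vent valve malfunctions=not, Reserve block valve fails=occurs → not all inputs occur → does not occur.
Block path fails [OR]: Control loop lost=occurs, Rupture disc is down=not, Shutdown chain fails=not → at least one input occurs → occurs.
Relief train lost [OR]: #2 HIPPS logic solver trips=not, Reserve relief valve is down=not → no input occurs → does not occur.
Vent line lost [AND]: Reserve shutdown valve failed=not, Relief train lost=not → not all inputs occur → does not occur.
HIPPS stage lost [AND]: Auxiliary PLC lost=occurs, C actuator 2 stuck=not → not all inputs occur → does not occur.
Control loop 2 down [AND]: Emergency pressure transmitter 2 is down=not, #1 rupture disc 2 failed=not → not all inputs occur → does not occur.
Shutdown chain 2 down [OR]: #3 control valve 2 failed=not, Emergency vent valve 2 lost=not → no input occurs → does not occur.
Block path 2 down [AND]: HIPPS stage lost=not, Control loop 2 down=not, Shutdown chain 2 down=not → not all inputs occur → does not occur.
Pipeline overpressure [OR]: Block path fails=occurs, Vent line lost=not, Block path 2 down=not → at least one input occurs → occurs.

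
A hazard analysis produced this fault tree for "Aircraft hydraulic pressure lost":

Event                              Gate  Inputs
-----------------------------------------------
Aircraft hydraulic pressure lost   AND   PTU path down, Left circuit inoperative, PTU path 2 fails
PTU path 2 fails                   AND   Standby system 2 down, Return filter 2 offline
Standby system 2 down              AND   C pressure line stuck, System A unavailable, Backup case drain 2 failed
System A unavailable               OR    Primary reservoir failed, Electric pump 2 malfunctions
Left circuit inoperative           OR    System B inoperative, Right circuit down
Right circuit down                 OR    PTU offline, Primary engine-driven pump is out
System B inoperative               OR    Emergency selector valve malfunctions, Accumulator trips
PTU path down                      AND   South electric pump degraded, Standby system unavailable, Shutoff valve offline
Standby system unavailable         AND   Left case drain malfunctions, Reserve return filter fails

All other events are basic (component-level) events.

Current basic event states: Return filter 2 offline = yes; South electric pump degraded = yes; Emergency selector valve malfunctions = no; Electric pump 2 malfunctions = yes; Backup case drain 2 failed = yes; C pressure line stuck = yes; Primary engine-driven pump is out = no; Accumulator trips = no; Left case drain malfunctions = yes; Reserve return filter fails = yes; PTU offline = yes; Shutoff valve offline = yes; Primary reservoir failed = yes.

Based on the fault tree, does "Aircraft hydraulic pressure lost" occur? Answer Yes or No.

Standby system unavailable [AND]: Left case drain malfunctions=occurs, Reserve return filter fails=occurs → all inputs occur → occurs.
PTU path down [AND]: South electric pump degraded=occurs, Standby system unavailable=occurs, Shutoff valve offline=occurs → all inputs occur → occurs.
System B inoperative [OR]: Emergency selector valve malfunctions=not, Accumulator trips=not → no input occurs → does not occur.
Right circuit down [OR]: PTU offline=occurs, Primary engine-driven pump is out=not → at least one input occurs → occurs.
Left circuit inoperative [OR]: System B inoperative=not, Right circuit down=occurs → at least one input occurs → occurs.
System A unavailable [OR]: Primary reservoir failed=occurs, Electric pump 2 malfunctions=occurs → at least one input occurs → occurs.
Standby system 2 down [AND]: C pressure line stuck=occurs, System A unavailable=occurs, Backup case drain 2 failed=occurs → all inputs occur → occurs.
PTU path 2 fails [AND]: Standby system 2 down=occurs, Return filter 2 offline=occurs → all inputs occur → occurs.
Aircraft hydraulic pressure lost [AND]: PTU path down=occurs, Left circuit inoperative=occurs, PTU path 2 fails=occurs → all inputs occur → occurs.

Yes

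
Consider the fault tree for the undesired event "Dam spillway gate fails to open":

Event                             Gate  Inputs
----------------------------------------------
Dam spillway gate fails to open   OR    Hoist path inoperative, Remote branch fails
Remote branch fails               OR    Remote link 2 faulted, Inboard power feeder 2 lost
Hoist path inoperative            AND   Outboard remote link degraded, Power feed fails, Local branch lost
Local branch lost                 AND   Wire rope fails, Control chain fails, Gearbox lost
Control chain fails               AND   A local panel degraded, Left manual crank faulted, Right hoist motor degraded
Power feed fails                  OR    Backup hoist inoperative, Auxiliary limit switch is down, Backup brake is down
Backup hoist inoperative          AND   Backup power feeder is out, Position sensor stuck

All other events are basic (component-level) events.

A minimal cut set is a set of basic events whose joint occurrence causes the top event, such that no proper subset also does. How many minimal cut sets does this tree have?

5

Backup hoist inoperative [AND]: one cut set from each child combined → 1 × 1 = 1 cut set(s).
Power feed fails [OR]: union of children's cut sets → 3 cut set(s).
Control chain fails [AND]: one cut set from each child combined → 1 × 1 × 1 = 1 cut set(s).
Local branch lost [AND]: one cut set from each child combined → 1 × 1 × 1 = 1 cut set(s).
Hoist path inoperative [AND]: one cut set from each child combined → 1 × 3 × 1 = 3 cut set(s).
Remote branch fails [OR]: union of children's cut sets → 2 cut set(s).
Dam spillway gate fails to open [OR]: union of children's cut sets → 5 cut set(s).
Minimal cut sets: {A local panel degraded, Backup power feeder is out, Gearbox lost, Left manual crank faulted, Outboard remote link degraded, Position sensor stuck, Right hoist motor degraded, Wire rope fails}; {A local panel degraded, Auxiliary limit switch is down, Gearbox lost, Left manual crank faulted, Outboard remote link degraded, Right hoist motor degraded, Wire rope fails}; {A local panel degraded, Backup brake is down, Gearbox lost, Left manual crank faulted, Outboard remote link degraded, Right hoist motor degraded, Wire rope fails}; {Remote link 2 faulted}; {Inboard power feeder 2 lost}.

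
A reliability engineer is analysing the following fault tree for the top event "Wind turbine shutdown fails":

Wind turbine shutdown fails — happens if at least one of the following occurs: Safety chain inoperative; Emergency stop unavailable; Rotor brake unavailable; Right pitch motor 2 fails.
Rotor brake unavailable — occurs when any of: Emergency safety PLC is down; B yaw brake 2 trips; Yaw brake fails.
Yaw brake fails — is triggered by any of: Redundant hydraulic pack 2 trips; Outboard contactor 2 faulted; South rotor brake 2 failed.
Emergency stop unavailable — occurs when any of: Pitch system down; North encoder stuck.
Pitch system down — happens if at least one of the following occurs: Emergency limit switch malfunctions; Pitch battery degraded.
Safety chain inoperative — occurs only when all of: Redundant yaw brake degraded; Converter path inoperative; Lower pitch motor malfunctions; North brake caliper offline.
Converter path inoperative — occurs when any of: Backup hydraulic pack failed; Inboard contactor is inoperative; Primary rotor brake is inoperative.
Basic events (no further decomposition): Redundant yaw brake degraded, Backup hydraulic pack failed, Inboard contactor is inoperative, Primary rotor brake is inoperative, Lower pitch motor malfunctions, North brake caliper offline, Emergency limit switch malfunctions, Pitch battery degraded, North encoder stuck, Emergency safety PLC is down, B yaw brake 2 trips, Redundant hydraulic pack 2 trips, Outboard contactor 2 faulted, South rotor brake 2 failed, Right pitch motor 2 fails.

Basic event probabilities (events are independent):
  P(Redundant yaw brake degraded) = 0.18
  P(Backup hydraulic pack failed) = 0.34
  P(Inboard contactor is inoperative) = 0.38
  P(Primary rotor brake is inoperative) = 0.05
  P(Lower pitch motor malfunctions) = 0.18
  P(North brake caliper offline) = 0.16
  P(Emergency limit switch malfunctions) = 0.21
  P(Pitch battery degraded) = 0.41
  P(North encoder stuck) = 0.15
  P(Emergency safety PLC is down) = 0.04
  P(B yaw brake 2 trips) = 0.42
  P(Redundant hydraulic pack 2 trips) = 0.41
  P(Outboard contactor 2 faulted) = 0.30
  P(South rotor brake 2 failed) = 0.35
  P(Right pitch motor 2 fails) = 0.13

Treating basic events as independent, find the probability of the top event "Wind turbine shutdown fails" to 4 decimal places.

0.9486

P(Converter path inoperative) [OR] = 1 − (1−0.34) × (1−0.38) × (1−0.05) = 0.611260
P(Safety chain inoperative) [AND] = 0.18 × 0.611260 × 0.18 × 0.16 = 0.003169
P(Pitch system down) [OR] = 1 − (1−0.21) × (1−0.41) = 0.533900
P(Emergency stop unavailable) [OR] = 1 − (1−0.533900) × (1−0.15) = 0.603815
P(Yaw brake fails) [OR] = 1 − (1−0.41) × (1−0.30) × (1−0.35) = 0.731550
P(Rotor brake unavailable) [OR] = 1 − (1−0.04) × (1−0.42) × (1−0.731550) = 0.850527
P(Wind turbine shutdown fails) [OR] = 1 − (1−0.003169) × (1−0.603815) × (1−0.850527) × (1−0.13) = 0.948643
Rounded to 4 decimal places: P(Wind turbine shutdown fails) ≈ 0.9486.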